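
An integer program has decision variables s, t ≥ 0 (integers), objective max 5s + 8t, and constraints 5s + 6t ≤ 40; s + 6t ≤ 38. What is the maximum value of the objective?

50

(s,t)=(2,5) is feasible, giving 50.
(s,t)=(0,6) is feasible, giving 48.
(s,t)=(3,4) is feasible, giving 47.
Maximum is 50 at (s,t)=(2,5).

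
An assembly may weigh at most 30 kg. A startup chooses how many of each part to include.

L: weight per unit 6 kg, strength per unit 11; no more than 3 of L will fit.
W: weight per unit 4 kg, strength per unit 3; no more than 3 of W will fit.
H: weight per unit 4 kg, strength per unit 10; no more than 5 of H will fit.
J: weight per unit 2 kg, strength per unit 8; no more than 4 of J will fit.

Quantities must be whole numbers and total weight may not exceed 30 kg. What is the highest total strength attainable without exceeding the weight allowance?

J has the best ratio (8/2); taking only J gives at most 4×8 = 32 (stopped by the supply cap of 4).
Mixing does better — 1×L, 4×H, and 4×J: weight 30 ≤ 30, strength 1·11 + 4·10 + 4·8 = 83.

83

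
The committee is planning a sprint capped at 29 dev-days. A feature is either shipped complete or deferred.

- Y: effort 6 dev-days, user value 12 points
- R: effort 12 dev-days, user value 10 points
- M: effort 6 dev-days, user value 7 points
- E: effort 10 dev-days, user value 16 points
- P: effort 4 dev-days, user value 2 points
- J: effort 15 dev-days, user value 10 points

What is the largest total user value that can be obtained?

38

Allowing fractional choices, the relaxed optimum would be about 40.8, but features are indivisible.
Y + M + E + P: effort 6 + 6 + 10 + 4 = 26 ≤ 29, user value 12 + 7 + 16 + 2 = 37.
Y + R + E: effort 6 + 12 + 10 = 28 ≤ 29, user value 12 + 10 + 16 = 38.
Best is Y, R, and E with total user value 38.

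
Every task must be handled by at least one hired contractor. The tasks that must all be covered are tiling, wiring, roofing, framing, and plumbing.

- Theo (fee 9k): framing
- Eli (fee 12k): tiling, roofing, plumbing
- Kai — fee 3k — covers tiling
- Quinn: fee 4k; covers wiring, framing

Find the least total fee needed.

16

The greedy cost-per-new-task heuristic would pick Quinn, Kai, and Eli for 19, but a cheaper cover exists.
Choose Eli and Quinn: together they cover tiling, wiring, roofing, framing, plumbing — every task.
Total fee: 12 + 4 = 16.
No cover costs less than 16.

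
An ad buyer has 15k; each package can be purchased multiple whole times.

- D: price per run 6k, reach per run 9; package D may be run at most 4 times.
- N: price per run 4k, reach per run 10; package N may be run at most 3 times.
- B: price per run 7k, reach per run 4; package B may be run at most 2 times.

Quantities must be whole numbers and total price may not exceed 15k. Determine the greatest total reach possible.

30

This is a bounded integer knapsack.
N has the best ratio (10/4); taking only N gives at most 3×10 = 30 (stopped by the price limit).
Optimal: 3×N: price 12 ≤ 15, reach 3·10 = 30.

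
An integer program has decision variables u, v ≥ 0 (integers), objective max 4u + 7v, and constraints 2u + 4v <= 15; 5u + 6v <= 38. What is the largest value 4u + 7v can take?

28

(u,v)=(7,0) is feasible, giving 28.
(u,v)=(6,0) is feasible, giving 24.
Maximum is 28 at (u,v)=(7,0).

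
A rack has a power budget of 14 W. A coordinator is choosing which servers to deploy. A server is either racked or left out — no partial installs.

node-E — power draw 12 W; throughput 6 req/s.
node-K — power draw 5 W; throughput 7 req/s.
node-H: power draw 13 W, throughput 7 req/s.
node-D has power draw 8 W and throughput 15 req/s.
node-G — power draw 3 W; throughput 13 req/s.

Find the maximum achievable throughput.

Allowing fractional choices, the relaxed optimum would be about 32.2, but servers are indivisible.
node-K + node-G: power draw 5 + 3 = 8 ≤ 14, throughput 7 + 13 = 20.
node-D + node-G: power draw 8 + 3 = 11 ≤ 14, throughput 15 + 13 = 28.
node-K + node-D: power draw 5 + 8 = 13 ≤ 14, throughput 7 + 15 = 22.
Best is node-D and node-G with total throughput 28.

28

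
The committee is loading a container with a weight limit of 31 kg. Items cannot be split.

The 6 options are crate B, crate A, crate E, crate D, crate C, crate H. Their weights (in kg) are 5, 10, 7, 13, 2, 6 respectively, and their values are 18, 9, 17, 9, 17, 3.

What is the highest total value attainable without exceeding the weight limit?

Allowing fractional choices, the relaxed optimum would be about 65.8, but items are indivisible.
crate B + crate A + crate E + crate C + crate H: weight 5 + 10 + 7 + 2 + 6 = 30 ≤ 31, value 18 + 9 + 17 + 17 + 3 = 64.
crate B + crate A + crate E + crate C: weight 5 + 10 + 7 + 2 = 24 ≤ 31, value 18 + 9 + 17 + 17 = 61.
crate B + crate E + crate D + crate C: weight 5 + 7 + 13 + 2 = 27 ≤ 31, value 18 + 17 + 9 + 17 = 61.
Best is crate B, crate A, crate E, crate C, and crate H with total value 64.

64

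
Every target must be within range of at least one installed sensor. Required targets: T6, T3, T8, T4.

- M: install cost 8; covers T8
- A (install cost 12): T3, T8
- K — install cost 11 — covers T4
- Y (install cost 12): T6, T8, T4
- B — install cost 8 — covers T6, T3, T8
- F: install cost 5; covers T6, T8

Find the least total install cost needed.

19

This is a weighted set-cover instance.
The greedy cost-per-new-target heuristic would pick F, B, and K for 24, but a cheaper cover exists.
Choose K and B: together they cover T6, T3, T8, T4 — every target.
Total install cost: 11 + 8 = 19.
No cover costs less than 19.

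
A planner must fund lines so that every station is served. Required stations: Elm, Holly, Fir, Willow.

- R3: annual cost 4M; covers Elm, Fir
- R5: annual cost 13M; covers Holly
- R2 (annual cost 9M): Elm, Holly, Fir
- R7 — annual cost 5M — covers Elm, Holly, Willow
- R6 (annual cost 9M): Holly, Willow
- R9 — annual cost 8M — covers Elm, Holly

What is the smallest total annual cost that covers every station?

9

Choose R3 and R7: together they cover Elm, Holly, Fir, Willow — every station.
Total annual cost: 4 + 5 = 9.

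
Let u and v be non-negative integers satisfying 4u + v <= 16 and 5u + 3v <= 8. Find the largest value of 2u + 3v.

(u,v)=(0,2): 4·0+1·2=2≤16, 5·0+3·2=6≤8, objective 6.
(u,v)=(1,1): 4·1+1·1=5≤16, 5·1+3·1=8≤8, objective 5.
Maximum is 6 at (u,v)=(0,2).

6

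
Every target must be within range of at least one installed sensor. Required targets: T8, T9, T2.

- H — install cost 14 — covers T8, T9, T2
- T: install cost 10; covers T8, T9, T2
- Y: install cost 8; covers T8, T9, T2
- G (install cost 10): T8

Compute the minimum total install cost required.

Y alone covers T8, T9, T2 — every target.
Total install cost: 8.

8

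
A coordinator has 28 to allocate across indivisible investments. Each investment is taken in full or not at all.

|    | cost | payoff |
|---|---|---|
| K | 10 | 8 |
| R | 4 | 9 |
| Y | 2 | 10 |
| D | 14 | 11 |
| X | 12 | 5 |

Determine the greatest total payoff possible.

32

Treat it as a binary knapsack problem.
Allowing fractional choices, the relaxed optimum would be about 36.4, but investments are indivisible.
R + Y + D: cost 4 + 2 + 14 = 20 ≤ 28, payoff 9 + 10 + 11 = 30.
K + Y + D: cost 10 + 2 + 14 = 26 ≤ 28, payoff 8 + 10 + 11 = 29.
K + R + Y + X: cost 10 + 4 + 2 + 12 = 28 ≤ 28, payoff 8 + 9 + 10 + 5 = 32.
Best is K, R, Y, and X with total payoff 32.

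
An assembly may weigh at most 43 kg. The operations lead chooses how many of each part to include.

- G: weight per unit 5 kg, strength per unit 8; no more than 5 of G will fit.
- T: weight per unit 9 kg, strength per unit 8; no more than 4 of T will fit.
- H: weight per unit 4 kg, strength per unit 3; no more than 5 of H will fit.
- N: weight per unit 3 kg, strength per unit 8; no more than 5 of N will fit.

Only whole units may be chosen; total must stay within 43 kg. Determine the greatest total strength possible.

Take 5×G and 5×N: weight 40 ≤ 43, strength 5·8 + 5·8 = 80.
N has the best ratio (8/3) and is taken to its limit of 5; remaining capacity is filled optimally with the others.

80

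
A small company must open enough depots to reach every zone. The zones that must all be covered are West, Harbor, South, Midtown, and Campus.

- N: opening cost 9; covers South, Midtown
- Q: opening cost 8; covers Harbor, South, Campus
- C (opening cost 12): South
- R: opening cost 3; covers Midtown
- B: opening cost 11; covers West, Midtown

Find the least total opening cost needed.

19

The greedy cost-per-new-zone heuristic would pick Q, R, and B for 22, but a cheaper cover exists.
Choose Q and B: together they cover West, Harbor, South, Midtown, Campus — every zone.
Total opening cost: 8 + 11 = 19.
No cover costs less than 19.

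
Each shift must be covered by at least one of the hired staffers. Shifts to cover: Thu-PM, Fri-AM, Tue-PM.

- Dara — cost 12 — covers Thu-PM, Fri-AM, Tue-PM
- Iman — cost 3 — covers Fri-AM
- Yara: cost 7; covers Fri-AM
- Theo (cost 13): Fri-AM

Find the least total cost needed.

The greedy cost-per-new-shift heuristic would pick Iman and Dara for 15, but a cheaper cover exists.
Dara alone covers Thu-PM, Fri-AM, Tue-PM — every shift.
Total cost: 12.
No cover costs less than 12.

12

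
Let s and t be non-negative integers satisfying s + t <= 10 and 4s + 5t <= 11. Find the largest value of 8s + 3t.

16

The continuous relaxation peaks at (2.75, 0) with value 22.00; rounding to a feasible lattice point costs some objective.
(s,t)=(2,0) is feasible, giving 16.
(s,t)=(1,1) is feasible, giving 11.
No feasible integer point exceeds 16.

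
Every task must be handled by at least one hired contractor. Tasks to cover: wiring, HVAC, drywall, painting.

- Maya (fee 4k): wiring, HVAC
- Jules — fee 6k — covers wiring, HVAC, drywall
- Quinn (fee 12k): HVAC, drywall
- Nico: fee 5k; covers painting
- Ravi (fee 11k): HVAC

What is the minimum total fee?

This is a weighted set-cover instance.
Choose Jules and Nico: together they cover wiring, HVAC, drywall, painting — every task.
Total fee: 6 + 5 = 11.

11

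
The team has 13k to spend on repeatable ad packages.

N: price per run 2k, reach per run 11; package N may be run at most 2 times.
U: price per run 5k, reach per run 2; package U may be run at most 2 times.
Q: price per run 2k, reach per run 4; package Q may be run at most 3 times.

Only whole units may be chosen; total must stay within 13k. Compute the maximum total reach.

34

Take 2×N and 3×Q: price 10 ≤ 13, reach 2·11 + 3·4 = 34.
N has the best ratio (11/2) and is taken to its limit of 2; remaining capacity is filled optimally with the others.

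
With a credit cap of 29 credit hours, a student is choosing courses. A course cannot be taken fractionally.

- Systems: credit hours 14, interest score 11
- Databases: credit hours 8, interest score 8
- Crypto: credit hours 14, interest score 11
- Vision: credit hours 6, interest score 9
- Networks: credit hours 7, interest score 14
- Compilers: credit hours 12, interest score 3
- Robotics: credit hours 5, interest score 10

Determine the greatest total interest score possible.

Crypto + Networks + Robotics: credit hours 14 + 7 + 5 = 26 ≤ 29, interest score 11 + 14 + 10 = 35.
Databases + Vision + Networks + Robotics: credit hours 8 + 6 + 7 + 5 = 26 ≤ 29, interest score 8 + 9 + 14 + 10 = 41.
Systems + Networks + Robotics: credit hours 14 + 7 + 5 = 26 ≤ 29, interest score 11 + 14 + 10 = 35.
Best is Databases, Vision, Networks, and Robotics with total interest score 41.

41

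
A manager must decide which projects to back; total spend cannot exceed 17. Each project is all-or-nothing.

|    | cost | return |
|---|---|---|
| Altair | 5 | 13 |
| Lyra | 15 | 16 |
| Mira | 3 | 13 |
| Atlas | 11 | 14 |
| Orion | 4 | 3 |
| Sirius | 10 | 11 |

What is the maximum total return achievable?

Altair + Atlas: cost 5 + 11 = 16 ≤ 17, return 13 + 14 = 27.
Altair + Mira + Orion: cost 5 + 3 + 4 = 12 ≤ 17, return 13 + 13 + 3 = 29.
Mira + Atlas: cost 3 + 11 = 14 ≤ 17, return 13 + 14 = 27.
Best is Altair, Mira, and Orion with total return 29.

29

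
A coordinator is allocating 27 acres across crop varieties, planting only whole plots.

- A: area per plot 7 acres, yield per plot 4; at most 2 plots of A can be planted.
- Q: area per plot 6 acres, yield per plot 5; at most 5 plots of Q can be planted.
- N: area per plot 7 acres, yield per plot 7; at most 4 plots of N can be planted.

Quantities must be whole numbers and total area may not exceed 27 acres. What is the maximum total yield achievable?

1×Q and 3×N: area 27 ≤ 27, yield 1·5 + 3·7 = 26.
2×Q and 2×N: area 26 ≤ 27, yield 2·5 + 2·7 = 24.
Best is 26.

26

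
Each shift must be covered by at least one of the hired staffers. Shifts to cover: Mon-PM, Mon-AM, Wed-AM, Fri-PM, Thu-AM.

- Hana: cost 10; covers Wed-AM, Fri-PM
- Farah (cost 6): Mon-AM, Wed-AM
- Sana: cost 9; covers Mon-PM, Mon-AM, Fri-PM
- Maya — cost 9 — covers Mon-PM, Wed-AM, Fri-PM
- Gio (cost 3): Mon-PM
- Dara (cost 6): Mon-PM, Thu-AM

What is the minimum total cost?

The greedy cost-per-new-shift heuristic would pick Farah, Gio, Dara, and Sana for 24, but a cheaper cover exists.
Choose Farah, Sana, and Dara: together they cover Mon-PM, Mon-AM, Wed-AM, Fri-PM, Thu-AM — every shift.
Total cost: 6 + 9 + 6 = 21.
No cover costs less than 21.

21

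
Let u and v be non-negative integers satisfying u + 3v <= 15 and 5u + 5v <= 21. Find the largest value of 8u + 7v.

32

The continuous relaxation peaks at (4.2, 0) with value 33.60; rounding to a feasible lattice point costs some objective.
(u,v)=(4,0): 1·4+3·0=4≤15, 5·4+5·0=20≤21, objective 32.
(u,v)=(3,1): 1·3+3·1=6≤15, 5·3+5·1=20≤21, objective 31.
(u,v)=(3,0): 1·3+3·0=3≤15, 5·3+5·0=15≤21, objective 24.
Maximum is 32 at (u,v)=(4,0).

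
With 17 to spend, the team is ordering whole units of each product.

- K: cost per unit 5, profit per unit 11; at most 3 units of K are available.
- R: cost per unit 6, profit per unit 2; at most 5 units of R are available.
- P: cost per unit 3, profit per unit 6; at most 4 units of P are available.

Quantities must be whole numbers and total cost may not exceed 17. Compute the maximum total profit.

35

1×K and 4×P: cost 17 ≤ 17, profit 1·11 + 4·6 = 35.
2×K and 2×P: cost 16 ≤ 17, profit 2·11 + 2·6 = 34.
Best is 35.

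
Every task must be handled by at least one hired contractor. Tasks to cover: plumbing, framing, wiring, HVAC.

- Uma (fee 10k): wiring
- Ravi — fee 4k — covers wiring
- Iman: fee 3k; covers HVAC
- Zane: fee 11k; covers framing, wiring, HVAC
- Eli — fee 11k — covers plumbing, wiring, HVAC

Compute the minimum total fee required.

22

Choose Zane and Eli: together they cover plumbing, framing, wiring, HVAC — every task.
Total fee: 11 + 11 = 22.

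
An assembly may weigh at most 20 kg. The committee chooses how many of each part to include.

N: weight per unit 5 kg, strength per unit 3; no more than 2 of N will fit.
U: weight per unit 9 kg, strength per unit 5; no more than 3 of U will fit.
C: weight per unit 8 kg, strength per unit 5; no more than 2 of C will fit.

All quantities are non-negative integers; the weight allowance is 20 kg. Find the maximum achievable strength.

11

This is a bounded integer knapsack.
Take 2×N and 1×C: weight 18 ≤ 20, strength 2·3 + 1·5 = 11.
No other integer combination yields more.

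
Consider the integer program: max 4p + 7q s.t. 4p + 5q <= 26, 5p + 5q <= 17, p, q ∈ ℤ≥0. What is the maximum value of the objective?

Relaxing integrality, the LP optimum is 23.80 at (p,q) = (0, 3.4), which is not an integer point.
(p,q)=(0,3) is feasible, giving 21.
(p,q)=(1,2) is feasible, giving 18.
No feasible integer point exceeds 21.

21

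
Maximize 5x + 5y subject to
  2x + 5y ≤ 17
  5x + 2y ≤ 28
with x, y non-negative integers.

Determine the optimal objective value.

30

(x,y)=(5,1): 2·5+5·1=15≤17, 5·5+2·1=27≤28, objective 30.
(x,y)=(5,0): 2·5+5·0=10≤17, 5·5+2·0=25≤28, objective 25.
(x,y)=(4,1): 2·4+5·1=13≤17, 5·4+2·1=22≤28, objective 25.
No feasible integer point exceeds 30.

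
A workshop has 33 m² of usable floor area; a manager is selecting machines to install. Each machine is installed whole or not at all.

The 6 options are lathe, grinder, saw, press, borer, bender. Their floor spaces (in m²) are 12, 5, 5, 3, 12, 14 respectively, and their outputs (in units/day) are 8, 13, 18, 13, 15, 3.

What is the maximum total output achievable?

59

Take grinder, saw, press, and borer: floor space 5 + 5 + 3 + 12 = 25 ≤ 33, output 13 + 18 + 13 + 15 = 59.
No other feasible combination does better.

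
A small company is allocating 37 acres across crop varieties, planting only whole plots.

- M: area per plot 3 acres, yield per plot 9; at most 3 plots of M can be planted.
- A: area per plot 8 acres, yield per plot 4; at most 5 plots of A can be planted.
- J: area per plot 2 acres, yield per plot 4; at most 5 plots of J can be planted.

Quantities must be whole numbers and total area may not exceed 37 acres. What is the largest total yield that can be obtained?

55

M has the best ratio (9/3); taking only M gives at most 3×9 = 27 (stopped by the supply cap of 3).
Mixing does better — 3×M, 2×A, and 5×J: area 35 ≤ 37, yield 3·9 + 2·4 + 5·4 = 55.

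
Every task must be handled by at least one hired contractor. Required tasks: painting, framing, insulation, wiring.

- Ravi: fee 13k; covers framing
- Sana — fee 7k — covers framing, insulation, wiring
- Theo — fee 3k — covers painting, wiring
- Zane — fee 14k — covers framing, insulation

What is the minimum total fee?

10

Choose Sana and Theo: together they cover painting, framing, insulation, wiring — every task.
Total fee: 7 + 3 = 10.
No cover costs less than 10.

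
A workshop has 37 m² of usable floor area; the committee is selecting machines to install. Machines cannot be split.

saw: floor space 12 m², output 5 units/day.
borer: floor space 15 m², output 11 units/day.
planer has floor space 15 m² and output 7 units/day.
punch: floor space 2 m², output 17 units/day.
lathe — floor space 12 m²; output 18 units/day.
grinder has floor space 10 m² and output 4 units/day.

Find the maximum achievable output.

46

Take borer, punch, and lathe: floor space 15 + 2 + 12 = 29 ≤ 37, output 11 + 17 + 18 = 46.
No other feasible combination does better.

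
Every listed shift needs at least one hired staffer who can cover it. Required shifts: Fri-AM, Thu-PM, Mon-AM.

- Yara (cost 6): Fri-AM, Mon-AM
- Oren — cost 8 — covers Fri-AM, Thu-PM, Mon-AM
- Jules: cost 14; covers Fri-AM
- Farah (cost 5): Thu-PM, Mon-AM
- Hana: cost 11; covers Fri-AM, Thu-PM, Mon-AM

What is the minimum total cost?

8

Oren alone covers Fri-AM, Thu-PM, Mon-AM — every shift.
Total cost: 8.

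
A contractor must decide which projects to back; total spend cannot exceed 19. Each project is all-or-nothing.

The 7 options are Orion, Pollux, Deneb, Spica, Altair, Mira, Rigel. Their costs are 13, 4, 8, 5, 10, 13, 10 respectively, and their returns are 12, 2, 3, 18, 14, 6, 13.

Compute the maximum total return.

34

Treat it as a binary knapsack problem.
Pollux + Spica + Altair: cost 4 + 5 + 10 = 19 ≤ 19, return 2 + 18 + 14 = 34.
Pollux + Spica + Rigel: cost 4 + 5 + 10 = 19 ≤ 19, return 2 + 18 + 13 = 33.
Best is Pollux, Spica, and Altair with total return 34.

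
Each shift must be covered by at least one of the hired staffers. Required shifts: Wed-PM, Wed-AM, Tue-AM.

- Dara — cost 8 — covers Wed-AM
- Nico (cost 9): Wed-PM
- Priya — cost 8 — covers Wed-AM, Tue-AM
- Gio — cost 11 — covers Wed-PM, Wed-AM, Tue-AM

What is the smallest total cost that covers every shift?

Gio alone covers Wed-PM, Wed-AM, Tue-AM — every shift.
Total cost: 11.

11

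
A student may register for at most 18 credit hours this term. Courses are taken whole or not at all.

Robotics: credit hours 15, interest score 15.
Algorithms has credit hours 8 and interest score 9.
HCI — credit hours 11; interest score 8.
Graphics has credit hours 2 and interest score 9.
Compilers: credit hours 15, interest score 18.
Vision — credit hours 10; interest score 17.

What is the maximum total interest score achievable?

Allowing fractional choices, the relaxed optimum would be about 33.2, but courses are indivisible.
Graphics + Compilers: credit hours 2 + 15 = 17 ≤ 18, interest score 9 + 18 = 27.
Graphics + Vision: credit hours 2 + 10 = 12 ≤ 18, interest score 9 + 17 = 26.
Algorithms + Vision: credit hours 8 + 10 = 18 ≤ 18, interest score 9 + 17 = 26.
Best is Graphics and Compilers with total interest score 27.

27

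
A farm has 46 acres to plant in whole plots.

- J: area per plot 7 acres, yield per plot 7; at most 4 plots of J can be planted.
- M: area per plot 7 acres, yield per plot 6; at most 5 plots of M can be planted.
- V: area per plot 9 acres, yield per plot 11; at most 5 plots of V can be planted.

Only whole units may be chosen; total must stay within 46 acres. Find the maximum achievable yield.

1×J and 4×V: area 43 ≤ 46, yield 1·7 + 4·11 = 51.
5×V: area 45 ≤ 46, yield 5·11 = 55.
Best is 55.

55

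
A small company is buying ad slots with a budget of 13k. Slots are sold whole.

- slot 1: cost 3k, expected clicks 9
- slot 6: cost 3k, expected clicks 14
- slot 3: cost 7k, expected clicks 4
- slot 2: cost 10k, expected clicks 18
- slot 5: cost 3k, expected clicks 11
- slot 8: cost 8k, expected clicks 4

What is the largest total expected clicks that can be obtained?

Allowing fractional choices, the relaxed optimum would be about 41.2, but ad slots are indivisible.
slot 1 + slot 6 + slot 5: cost 3 + 3 + 3 = 9 ≤ 13, expected clicks 9 + 14 + 11 = 34.
slot 6 + slot 2: cost 3 + 10 = 13 ≤ 13, expected clicks 14 + 18 = 32.
slot 6 + slot 3 + slot 5: cost 3 + 7 + 3 = 13 ≤ 13, expected clicks 14 + 4 + 11 = 29.
Best is slot 1, slot 6, and slot 5 with total expected clicks 34.

34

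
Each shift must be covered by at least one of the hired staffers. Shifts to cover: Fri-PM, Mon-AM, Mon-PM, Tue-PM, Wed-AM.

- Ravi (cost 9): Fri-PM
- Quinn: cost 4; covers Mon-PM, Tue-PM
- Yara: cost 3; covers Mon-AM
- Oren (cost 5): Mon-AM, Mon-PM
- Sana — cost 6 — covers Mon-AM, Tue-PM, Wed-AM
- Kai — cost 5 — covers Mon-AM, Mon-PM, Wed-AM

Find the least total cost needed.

This is a weighted set-cover instance.
Choose Ravi, Quinn, and Kai: together they cover Fri-PM, Mon-AM, Mon-PM, Tue-PM, Wed-AM — every shift.
Total cost: 9 + 4 + 5 = 18.
No cover costs less than 18.

18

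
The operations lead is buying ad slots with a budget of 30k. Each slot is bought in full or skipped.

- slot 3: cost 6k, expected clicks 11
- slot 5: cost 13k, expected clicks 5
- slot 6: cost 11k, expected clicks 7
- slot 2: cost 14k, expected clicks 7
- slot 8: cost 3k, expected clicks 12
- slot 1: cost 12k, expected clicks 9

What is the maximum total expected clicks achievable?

Allowing fractional choices, the relaxed optimum would be about 37.7, but ad slots are indivisible.
slot 3 + slot 8 + slot 1: cost 6 + 3 + 12 = 21 ≤ 30, expected clicks 11 + 12 + 9 = 32.
slot 3 + slot 2 + slot 8: cost 6 + 14 + 3 = 23 ≤ 30, expected clicks 11 + 7 + 12 = 30.
slot 3 + slot 6 + slot 8: cost 6 + 11 + 3 = 20 ≤ 30, expected clicks 11 + 7 + 12 = 30.
Best is slot 3, slot 8, and slot 1 with total expected clicks 32.

32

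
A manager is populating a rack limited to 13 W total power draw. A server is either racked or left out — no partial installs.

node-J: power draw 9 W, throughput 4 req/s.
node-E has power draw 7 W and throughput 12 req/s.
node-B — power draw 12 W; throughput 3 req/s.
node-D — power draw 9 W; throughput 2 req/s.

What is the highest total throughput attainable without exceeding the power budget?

node-E: power draw 7 ≤ 13, throughput 12.
node-J: power draw 9 ≤ 13, throughput 4.
Best is node-E with total throughput 12.

12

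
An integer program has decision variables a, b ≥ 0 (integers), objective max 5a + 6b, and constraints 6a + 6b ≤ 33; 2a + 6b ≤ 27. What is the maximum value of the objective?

The continuous relaxation peaks at (1.5, 4) with value 31.50; rounding to a feasible lattice point costs some objective.
(a,b)=(1,4): 6·1+6·4=30≤33, 2·1+6·4=26≤27, objective 29.
(a,b)=(2,3): 6·2+6·3=30≤33, 2·2+6·3=22≤27, objective 28.
(a,b)=(0,4): 6·0+6·4=24≤33, 2·0+6·4=24≤27, objective 24.
Maximum is 29 at (a,b)=(1,4).

29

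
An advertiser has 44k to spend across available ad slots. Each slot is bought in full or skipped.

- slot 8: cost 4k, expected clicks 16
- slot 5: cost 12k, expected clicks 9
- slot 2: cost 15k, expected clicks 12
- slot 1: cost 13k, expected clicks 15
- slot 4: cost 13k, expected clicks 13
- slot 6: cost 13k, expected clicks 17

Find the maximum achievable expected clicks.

61

This is a 0-1 knapsack instance.
Allowing fractional choices, the relaxed optimum would be about 61.8, but ad slots are indivisible.
slot 8 + slot 5 + slot 4 + slot 6: cost 4 + 12 + 13 + 13 = 42 ≤ 44, expected clicks 16 + 9 + 13 + 17 = 55.
slot 8 + slot 1 + slot 4 + slot 6: cost 4 + 13 + 13 + 13 = 43 ≤ 44, expected clicks 16 + 15 + 13 + 17 = 61.
slot 8 + slot 5 + slot 1 + slot 6: cost 4 + 12 + 13 + 13 = 42 ≤ 44, expected clicks 16 + 9 + 15 + 17 = 57.
Best is slot 8, slot 1, slot 4, and slot 6 with total expected clicks 61.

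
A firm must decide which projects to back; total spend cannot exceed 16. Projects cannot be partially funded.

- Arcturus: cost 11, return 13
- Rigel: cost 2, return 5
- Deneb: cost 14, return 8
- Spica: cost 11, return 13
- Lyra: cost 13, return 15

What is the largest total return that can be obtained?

Rigel + Lyra: cost 2 + 13 = 15 ≤ 16, return 5 + 15 = 20.
Rigel + Spica: cost 2 + 11 = 13 ≤ 16, return 5 + 13 = 18.
Arcturus + Rigel: cost 11 + 2 = 13 ≤ 16, return 13 + 5 = 18.
Best is Rigel and Lyra with total return 20.

20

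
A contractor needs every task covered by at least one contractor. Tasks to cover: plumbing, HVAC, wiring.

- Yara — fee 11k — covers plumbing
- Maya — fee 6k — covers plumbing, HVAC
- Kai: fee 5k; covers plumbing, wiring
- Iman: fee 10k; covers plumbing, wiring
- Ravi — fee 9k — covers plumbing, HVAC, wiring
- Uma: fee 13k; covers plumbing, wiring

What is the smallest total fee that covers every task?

9

The greedy cost-per-new-task heuristic would pick Kai and Maya for 11, but a cheaper cover exists.
Ravi alone covers plumbing, HVAC, wiring — every task.
Total fee: 9.
No cover costs less than 9.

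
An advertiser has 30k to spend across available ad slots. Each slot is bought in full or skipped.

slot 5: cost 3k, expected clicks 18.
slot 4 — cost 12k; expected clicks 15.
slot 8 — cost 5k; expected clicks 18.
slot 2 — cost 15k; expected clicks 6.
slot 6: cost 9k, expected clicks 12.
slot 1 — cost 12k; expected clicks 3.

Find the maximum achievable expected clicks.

63

This is an integer program with binary decision variables.
slot 5 + slot 4 + slot 8 + slot 6: cost 3 + 12 + 5 + 9 = 29 ≤ 30, expected clicks 18 + 15 + 18 + 12 = 63.
slot 5 + slot 4 + slot 8: cost 3 + 12 + 5 = 20 ≤ 30, expected clicks 18 + 15 + 18 = 51.
Best is slot 5, slot 4, slot 8, and slot 6 with total expected clicks 63.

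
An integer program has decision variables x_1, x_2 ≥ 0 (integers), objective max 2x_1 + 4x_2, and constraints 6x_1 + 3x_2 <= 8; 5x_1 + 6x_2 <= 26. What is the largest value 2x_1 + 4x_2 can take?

Relaxing integrality, the LP optimum is 10.67 at (x_1,x_2) = (0, 2.67), which is not an integer point.
(x_1,x_2)=(0,2): 6·0+3·2=6≤8, 5·0+6·2=12≤26, objective 8.
(x_1,x_2)=(0,1): 6·0+3·1=3≤8, 5·0+6·1=6≤26, objective 4.
No feasible integer point exceeds 8.

8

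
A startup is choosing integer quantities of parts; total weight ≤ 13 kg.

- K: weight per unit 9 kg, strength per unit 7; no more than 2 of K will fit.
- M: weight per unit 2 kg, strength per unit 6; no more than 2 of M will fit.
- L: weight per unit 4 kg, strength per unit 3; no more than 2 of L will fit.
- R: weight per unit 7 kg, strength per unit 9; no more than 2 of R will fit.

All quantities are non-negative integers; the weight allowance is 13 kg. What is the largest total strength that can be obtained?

This is a bounded integer knapsack.
2×M and 1×R: weight 11 ≤ 13, strength 2·6 + 1·9 = 21.
1×K and 2×M: weight 13 ≤ 13, strength 1·7 + 2·6 = 19.
Best is 21.

21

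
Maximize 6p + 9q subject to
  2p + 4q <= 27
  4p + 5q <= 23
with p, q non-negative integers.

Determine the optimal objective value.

39

The continuous relaxation peaks at (0, 4.6) with value 41.40; rounding to a feasible lattice point costs some objective.
(p,q)=(2,3): 2·2+4·3=16≤27, 4·2+5·3=23≤23, objective 39.
(p,q)=(0,4): 2·0+4·4=16≤27, 4·0+5·4=20≤23, objective 36.
(p,q)=(3,2): 2·3+4·2=14≤27, 4·3+5·2=22≤23, objective 36.
Maximum is 39 at (p,q)=(2,3).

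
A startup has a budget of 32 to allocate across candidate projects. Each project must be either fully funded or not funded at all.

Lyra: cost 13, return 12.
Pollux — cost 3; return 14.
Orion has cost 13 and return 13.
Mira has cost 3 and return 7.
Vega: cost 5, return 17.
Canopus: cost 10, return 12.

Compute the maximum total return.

56

Lyra + Pollux + Vega + Canopus: cost 13 + 3 + 5 + 10 = 31 ≤ 32, return 12 + 14 + 17 + 12 = 55.
Pollux + Orion + Vega + Canopus: cost 3 + 13 + 5 + 10 = 31 ≤ 32, return 14 + 13 + 17 + 12 = 56.
Pollux + Orion + Mira + Vega: cost 3 + 13 + 3 + 5 = 24 ≤ 32, return 14 + 13 + 7 + 17 = 51.
Best is Pollux, Orion, Vega, and Canopus with total return 56.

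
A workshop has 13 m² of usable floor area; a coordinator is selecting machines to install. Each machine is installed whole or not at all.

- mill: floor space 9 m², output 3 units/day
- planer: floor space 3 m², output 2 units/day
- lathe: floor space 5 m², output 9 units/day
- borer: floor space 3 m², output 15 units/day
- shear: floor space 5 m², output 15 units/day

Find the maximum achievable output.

39

Take lathe, borer, and shear: floor space 5 + 3 + 5 = 13 ≤ 13, output 9 + 15 + 15 = 39.
No other feasible combination does better.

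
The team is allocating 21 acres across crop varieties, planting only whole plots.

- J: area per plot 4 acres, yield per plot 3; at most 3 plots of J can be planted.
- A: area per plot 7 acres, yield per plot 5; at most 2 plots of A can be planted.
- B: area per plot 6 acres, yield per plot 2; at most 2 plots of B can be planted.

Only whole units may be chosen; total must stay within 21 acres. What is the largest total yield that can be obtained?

1×J and 2×A: area 18 ≤ 21, yield 1·3 + 2·5 = 13.
3×J and 1×A: area 19 ≤ 21, yield 3·3 + 1·5 = 14.
Best is 14.

14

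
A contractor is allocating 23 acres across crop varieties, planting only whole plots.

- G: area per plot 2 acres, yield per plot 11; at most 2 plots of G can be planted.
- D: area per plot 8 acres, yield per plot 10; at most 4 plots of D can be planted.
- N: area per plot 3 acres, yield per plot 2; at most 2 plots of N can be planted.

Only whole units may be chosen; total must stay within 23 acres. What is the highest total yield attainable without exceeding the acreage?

This is a bounded integer knapsack.
2×G, 2×D, and 1×N: area 23 ≤ 23, yield 2·11 + 2·10 + 1·2 = 44.
2×G and 2×D: area 20 ≤ 23, yield 2·11 + 2·10 = 42.
Best is 44.

44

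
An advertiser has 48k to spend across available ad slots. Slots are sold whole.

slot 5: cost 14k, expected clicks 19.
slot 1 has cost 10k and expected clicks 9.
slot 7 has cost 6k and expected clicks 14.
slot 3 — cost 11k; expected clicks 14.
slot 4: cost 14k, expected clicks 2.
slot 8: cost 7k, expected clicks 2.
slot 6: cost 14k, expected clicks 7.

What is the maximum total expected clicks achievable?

58

Treat it as a binary knapsack problem.
Allowing fractional choices, the relaxed optimum would be about 59.5, but ad slots are indivisible.
slot 5 + slot 1 + slot 7 + slot 3 + slot 8: cost 14 + 10 + 6 + 11 + 7 = 48 ≤ 48, expected clicks 19 + 9 + 14 + 14 + 2 = 58.
slot 5 + slot 1 + slot 7 + slot 3: cost 14 + 10 + 6 + 11 = 41 ≤ 48, expected clicks 19 + 9 + 14 + 14 = 56.
Best is slot 5, slot 1, slot 7, slot 3, and slot 8 with total expected clicks 58.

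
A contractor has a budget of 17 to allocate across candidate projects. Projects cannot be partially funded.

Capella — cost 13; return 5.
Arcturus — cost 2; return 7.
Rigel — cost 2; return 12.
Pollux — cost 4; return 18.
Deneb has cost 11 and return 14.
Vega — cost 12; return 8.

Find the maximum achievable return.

Arcturus + Pollux + Deneb: cost 2 + 4 + 11 = 17 ≤ 17, return 7 + 18 + 14 = 39.
Rigel + Pollux + Deneb: cost 2 + 4 + 11 = 17 ≤ 17, return 12 + 18 + 14 = 44.
Arcturus + Rigel + Pollux: cost 2 + 2 + 4 = 8 ≤ 17, return 7 + 12 + 18 = 37.
Best is Rigel, Pollux, and Deneb with total return 44.

44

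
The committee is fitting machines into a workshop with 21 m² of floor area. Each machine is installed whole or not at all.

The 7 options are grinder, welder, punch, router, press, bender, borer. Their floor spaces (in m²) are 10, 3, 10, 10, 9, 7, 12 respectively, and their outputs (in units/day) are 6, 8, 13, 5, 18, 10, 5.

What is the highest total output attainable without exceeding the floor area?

Allowing fractional choices, the relaxed optimum would be about 38.6, but machines are indivisible.
welder + press + bender: floor space 3 + 9 + 7 = 19 ≤ 21, output 8 + 18 + 10 = 36.
punch + press: floor space 10 + 9 = 19 ≤ 21, output 13 + 18 = 31.
welder + punch + bender: floor space 3 + 10 + 7 = 20 ≤ 21, output 8 + 13 + 10 = 31.
Best is welder, press, and bender with total output 36.

36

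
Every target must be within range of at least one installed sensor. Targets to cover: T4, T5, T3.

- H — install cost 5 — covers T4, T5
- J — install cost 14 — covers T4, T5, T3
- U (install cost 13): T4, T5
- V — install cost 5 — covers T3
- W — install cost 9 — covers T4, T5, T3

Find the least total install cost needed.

9

This is a weighted set-cover instance.
The greedy cost-per-new-target heuristic would pick H and V for 10, but a cheaper cover exists.
W alone covers T4, T5, T3 — every target.
Total install cost: 9.
No cover costs less than 9.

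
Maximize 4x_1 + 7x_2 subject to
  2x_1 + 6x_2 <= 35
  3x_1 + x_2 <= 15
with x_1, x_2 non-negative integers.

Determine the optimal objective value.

(x_1,x_2)=(2,5): 2·2+6·5=34≤35, 3·2+1·5=11≤15, objective 43.
(x_1,x_2)=(3,4): 2·3+6·4=30≤35, 3·3+1·4=13≤15, objective 40.
(x_1,x_2)=(1,5): 2·1+6·5=32≤35, 3·1+1·5=8≤15, objective 39.
The best lattice point is (2,5), giving 43.

43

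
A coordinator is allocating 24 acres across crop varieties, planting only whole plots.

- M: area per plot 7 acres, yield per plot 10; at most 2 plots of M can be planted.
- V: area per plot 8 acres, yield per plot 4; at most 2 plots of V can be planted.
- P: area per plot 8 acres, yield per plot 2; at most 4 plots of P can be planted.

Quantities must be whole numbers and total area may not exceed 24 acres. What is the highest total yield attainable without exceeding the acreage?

M has the best ratio (10/7); taking only M gives at most 2×10 = 20 (stopped by the supply cap of 2).
Mixing does better — 2×M and 1×V: area 22 ≤ 24, yield 2·10 + 1·4 = 24.

24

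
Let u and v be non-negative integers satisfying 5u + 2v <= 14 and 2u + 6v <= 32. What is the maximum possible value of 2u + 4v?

(u,v)=(0,5) is feasible, giving 20.
(u,v)=(1,4) is feasible, giving 18.
Maximum is 20 at (u,v)=(0,5).

20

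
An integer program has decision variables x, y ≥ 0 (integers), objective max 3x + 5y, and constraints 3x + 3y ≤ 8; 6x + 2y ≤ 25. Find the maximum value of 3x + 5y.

10

The continuous relaxation peaks at (0, 2.67) with value 13.33; rounding to a feasible lattice point costs some objective.
(x,y)=(0,2): 3·0+3·2=6≤8, 6·0+2·2=4≤25, objective 10.
(x,y)=(1,1): 3·1+3·1=6≤8, 6·1+2·1=8≤25, objective 8.
(x,y)=(0,1): 3·0+3·1=3≤8, 6·0+2·1=2≤25, objective 5.
The best lattice point is (0,2), giving 10.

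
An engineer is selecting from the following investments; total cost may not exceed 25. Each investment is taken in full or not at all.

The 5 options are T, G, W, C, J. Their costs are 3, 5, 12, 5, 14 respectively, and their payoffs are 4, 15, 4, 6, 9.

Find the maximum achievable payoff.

Allowing fractional choices, the relaxed optimum would be about 32.7, but investments are indivisible.
G + C + J: cost 5 + 5 + 14 = 24 ≤ 25, payoff 15 + 6 + 9 = 30.
T + G + W + C: cost 3 + 5 + 12 + 5 = 25 ≤ 25, payoff 4 + 15 + 4 + 6 = 29.
Best is G, C, and J with total payoff 30.

30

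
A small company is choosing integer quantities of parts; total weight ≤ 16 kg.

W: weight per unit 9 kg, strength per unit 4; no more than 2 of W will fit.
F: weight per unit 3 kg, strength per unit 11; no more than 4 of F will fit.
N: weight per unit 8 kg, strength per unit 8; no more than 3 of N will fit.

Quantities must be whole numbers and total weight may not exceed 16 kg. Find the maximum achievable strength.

4×F: weight 12 ≤ 16, strength 4·11 = 44.
3×F: weight 9 ≤ 16, strength 3·11 = 33.
Best is 44.

44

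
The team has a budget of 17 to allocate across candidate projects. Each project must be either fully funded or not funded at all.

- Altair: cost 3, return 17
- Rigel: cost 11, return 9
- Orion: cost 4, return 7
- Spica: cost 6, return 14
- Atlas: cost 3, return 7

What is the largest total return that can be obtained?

45

Altair + Orion + Spica: cost 3 + 4 + 6 = 13 ≤ 17, return 17 + 7 + 14 = 38.
Altair + Spica + Atlas: cost 3 + 6 + 3 = 12 ≤ 17, return 17 + 14 + 7 = 38.
Altair + Orion + Spica + Atlas: cost 3 + 4 + 6 + 3 = 16 ≤ 17, return 17 + 7 + 14 + 7 = 45.
Best is Altair, Orion, Spica, and Atlas with total return 45.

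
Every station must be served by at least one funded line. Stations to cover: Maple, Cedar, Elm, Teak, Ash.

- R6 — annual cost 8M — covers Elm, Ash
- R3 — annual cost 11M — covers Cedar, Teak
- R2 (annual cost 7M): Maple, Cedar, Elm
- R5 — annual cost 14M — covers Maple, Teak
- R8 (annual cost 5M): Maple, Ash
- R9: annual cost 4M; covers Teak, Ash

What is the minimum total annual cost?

Choose R2 and R9: together they cover Maple, Cedar, Elm, Teak, Ash — every station.
Total annual cost: 7 + 4 = 11.

11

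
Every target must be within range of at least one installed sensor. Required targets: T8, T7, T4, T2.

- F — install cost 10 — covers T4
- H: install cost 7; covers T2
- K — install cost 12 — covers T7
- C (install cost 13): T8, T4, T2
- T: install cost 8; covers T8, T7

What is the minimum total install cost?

This is an integer covering problem.
Choose C and T: together they cover T8, T7, T4, T2 — every target.
Total install cost: 13 + 8 = 21.
No cover costs less than 21.

21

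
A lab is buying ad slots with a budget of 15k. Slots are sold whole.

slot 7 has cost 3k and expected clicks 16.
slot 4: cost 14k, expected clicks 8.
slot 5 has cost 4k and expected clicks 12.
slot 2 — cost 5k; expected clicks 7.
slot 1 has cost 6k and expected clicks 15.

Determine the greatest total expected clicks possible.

slot 7 + slot 2 + slot 1: cost 3 + 5 + 6 = 14 ≤ 15, expected clicks 16 + 7 + 15 = 38.
slot 7 + slot 5 + slot 1: cost 3 + 4 + 6 = 13 ≤ 15, expected clicks 16 + 12 + 15 = 43.
slot 7 + slot 5 + slot 2: cost 3 + 4 + 5 = 12 ≤ 15, expected clicks 16 + 12 + 7 = 35.
Best is slot 7, slot 5, and slot 1 with total expected clicks 43.

43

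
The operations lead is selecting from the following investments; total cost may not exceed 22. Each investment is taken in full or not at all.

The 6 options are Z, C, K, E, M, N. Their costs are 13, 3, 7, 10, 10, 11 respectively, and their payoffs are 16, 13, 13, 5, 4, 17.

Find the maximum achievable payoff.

43

Allowing fractional choices, the relaxed optimum would be about 44.2, but investments are indivisible.
C + N: cost 3 + 11 = 14 ≤ 22, payoff 13 + 17 = 30.
C + K + N: cost 3 + 7 + 11 = 21 ≤ 22, payoff 13 + 13 + 17 = 43.
C + K + E: cost 3 + 7 + 10 = 20 ≤ 22, payoff 13 + 13 + 5 = 31.
Best is C, K, and N with total payoff 43.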